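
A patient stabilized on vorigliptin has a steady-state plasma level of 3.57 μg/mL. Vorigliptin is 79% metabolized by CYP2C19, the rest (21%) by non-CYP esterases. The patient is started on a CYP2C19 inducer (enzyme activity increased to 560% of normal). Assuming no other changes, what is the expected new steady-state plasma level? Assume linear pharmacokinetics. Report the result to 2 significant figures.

CYP2C19: 0.79 × 5.6 = 4.424
Other: 0.21 (unchanged)
Relative clearance = 4.424 + 0.21 = 4.634.
New steady-state plasma level = baseline ÷ relative clearance = 3.57 / 4.634 = 0.77 μg/mL.

0.77 μg/mL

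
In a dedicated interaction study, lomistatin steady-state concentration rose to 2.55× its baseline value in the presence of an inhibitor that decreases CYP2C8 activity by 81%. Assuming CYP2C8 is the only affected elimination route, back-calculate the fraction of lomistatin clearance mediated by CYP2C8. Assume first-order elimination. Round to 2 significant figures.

CL'/CL = 1 / 2.55 = 0.3922
0.19·fm + (1 − fm) = 0.3922
fm = (0.3922 − 1) / (0.19 − 1) = 0.75

0.75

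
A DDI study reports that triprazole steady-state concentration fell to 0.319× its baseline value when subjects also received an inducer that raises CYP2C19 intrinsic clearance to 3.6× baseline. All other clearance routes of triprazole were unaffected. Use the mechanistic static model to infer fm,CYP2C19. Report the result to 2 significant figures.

CL'/CL = 1 / 0.319 = 3.135
3.6·fm + (1 − fm) = 3.135
fm = (3.135 − 1) / (3.6 − 1) = 0.82

0.82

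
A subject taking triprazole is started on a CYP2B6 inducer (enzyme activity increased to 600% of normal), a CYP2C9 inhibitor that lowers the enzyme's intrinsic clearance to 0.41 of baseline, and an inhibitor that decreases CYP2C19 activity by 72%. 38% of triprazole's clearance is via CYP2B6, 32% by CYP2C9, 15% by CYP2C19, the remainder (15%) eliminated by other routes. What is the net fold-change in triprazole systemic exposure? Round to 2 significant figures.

CYP2B6: 0.38 × 6 = 2.28
CYP2C9: 0.32 × 0.41 = 0.1312
CYP2C19: 0.15 × 0.28 = 0.042
Other: 0.15 (unchanged)
CL_new/CL_old = 2.28 + 0.1312 + 0.042 + 0.15 = 2.6032.
Because systemic exposure varies inversely with clearance, the combined effect is 1 / 2.6032 = 0.38.

0.38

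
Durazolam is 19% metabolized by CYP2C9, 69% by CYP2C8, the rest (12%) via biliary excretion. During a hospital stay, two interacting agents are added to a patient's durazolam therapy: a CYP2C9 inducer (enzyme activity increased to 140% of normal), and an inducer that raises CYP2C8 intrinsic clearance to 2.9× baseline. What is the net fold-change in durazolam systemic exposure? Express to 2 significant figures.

The CYP2C9 pathway (19% of clearance) rises to 1.4× activity: 0.19 × 1.4 = 0.266.
The CYP2C8 pathway (69% of clearance) rises to 2.9× activity: 0.69 × 2.9 = 2.001.
The remaining 12% of clearance is unaffected.
New clearance relative to baseline: 0.266 + 2.001 + 0.12 = 2.387.
Systemic exposure ∝ 1/CL: fold-change = 1 / 2.387 = 0.42.

0.42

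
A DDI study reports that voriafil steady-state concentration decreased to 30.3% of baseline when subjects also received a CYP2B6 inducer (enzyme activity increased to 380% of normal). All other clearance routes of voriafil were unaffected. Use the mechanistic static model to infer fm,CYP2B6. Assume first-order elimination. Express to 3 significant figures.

0.822

Let fm be the CYP2B6 fraction. New clearance relative to baseline = fm × 3.8 + (1 − fm).
Steady-state concentration ratio = 1 / (new CL fraction), so new CL fraction = 1 / 0.303 = 3.3.
fm × 3.8 + 1 − fm = 3.3  ⇒  fm × (3.8 − 1) = 2.3  ⇒  fm = 0.822.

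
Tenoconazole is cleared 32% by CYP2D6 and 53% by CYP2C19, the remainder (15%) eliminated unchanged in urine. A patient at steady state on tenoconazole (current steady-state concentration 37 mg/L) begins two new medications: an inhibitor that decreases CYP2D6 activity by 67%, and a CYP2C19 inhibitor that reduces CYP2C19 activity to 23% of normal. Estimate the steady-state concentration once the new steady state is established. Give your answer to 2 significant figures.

98 mg/L

CYP2D6: 0.32 × 0.33 = 0.1056
CYP2C19: 0.53 × 0.23 = 0.1219
Other: 0.15 (unchanged)
New clearance relative to baseline: 0.1056 + 0.1219 + 0.15 = 0.3775.
Steady-state concentration ∝ 1/CL: new value = 37 / 0.3775 = 98 mg/L.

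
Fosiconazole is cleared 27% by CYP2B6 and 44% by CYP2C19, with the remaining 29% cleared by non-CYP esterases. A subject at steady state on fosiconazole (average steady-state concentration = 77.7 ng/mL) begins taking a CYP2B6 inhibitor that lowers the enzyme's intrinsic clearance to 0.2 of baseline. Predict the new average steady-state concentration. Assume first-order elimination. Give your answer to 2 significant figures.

The CYP2B6 pathway (27% of clearance) is reduced to 0.2× activity: 0.27 × 0.2 = 0.054.
CYP2C19 (44%) and the residual 29% are unaffected.
CL_new/CL_old = 0.054 + 0.44 + 0.29 = 0.784.
Average steady-state concentration ∝ 1/CL, so new value = 77.7 / 0.784 = 99 ng/mL.

99 ng/mL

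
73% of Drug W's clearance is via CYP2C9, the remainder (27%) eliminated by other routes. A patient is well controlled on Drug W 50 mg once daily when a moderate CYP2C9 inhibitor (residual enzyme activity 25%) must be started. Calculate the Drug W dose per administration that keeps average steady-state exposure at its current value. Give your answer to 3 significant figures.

The CYP2C9 pathway (73% of clearance) falls to 0.25× activity: 0.73 × 0.25 = 0.1825.
Non-CYP routes (27%) are unchanged.
CL_new/CL_old = 0.1825 + 0.27 = 0.4525.
Exposure is unchanged when dose changes in proportion to clearance. New dose = 50 mg × 0.4525 = 22.6 mg.

22.6 mg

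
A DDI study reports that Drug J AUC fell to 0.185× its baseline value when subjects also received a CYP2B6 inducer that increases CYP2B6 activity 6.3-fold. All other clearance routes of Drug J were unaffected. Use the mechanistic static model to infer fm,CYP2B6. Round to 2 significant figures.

Let fm be the CYP2B6 fraction. New clearance relative to baseline = fm × 6.3 + (1 − fm).
AUC ratio = 1 / (new CL fraction), so new CL fraction = 1 / 0.185 = 5.405.
fm × 6.3 + 1 − fm = 5.405  ⇒  fm × (6.3 − 1) = 4.405  ⇒  fm = 0.83.

0.83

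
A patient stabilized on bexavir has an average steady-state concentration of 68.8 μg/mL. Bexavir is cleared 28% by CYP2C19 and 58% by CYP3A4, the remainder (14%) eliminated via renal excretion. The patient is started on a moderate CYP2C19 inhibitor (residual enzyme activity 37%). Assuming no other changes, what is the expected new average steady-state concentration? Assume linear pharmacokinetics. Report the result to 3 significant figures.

The CYP2C19 pathway (28% of clearance) is reduced to 0.37× activity: 0.28 × 0.37 = 0.1036.
CYP3A4 (58%) and the residual 14% are unaffected.
Relative clearance = 0.1036 + 0.58 + 0.14 = 0.8236.
With dosing unchanged, average steady-state concentration scales as 1/CL: 68.8 / 0.8236 = 83.5 μg/mL.

83.5 μg/mL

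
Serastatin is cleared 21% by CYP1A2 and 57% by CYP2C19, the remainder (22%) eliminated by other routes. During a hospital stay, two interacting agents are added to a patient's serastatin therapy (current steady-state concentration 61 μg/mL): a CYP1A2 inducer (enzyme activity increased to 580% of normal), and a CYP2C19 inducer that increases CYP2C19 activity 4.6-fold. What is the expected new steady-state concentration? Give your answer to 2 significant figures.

The CYP1A2 pathway (21% of clearance) rises to 5.8× activity: 0.21 × 5.8 = 1.218.
The CYP2C19 pathway (57% of clearance) rises to 4.6× activity: 0.57 × 4.6 = 2.622.
The remaining 22% of clearance is unaffected.
New clearance relative to baseline: 1.218 + 2.622 + 0.22 = 4.06.
Dividing the baseline by the relative clearance: 61 / 4.06 = 15 μg/mL.

15 μg/mL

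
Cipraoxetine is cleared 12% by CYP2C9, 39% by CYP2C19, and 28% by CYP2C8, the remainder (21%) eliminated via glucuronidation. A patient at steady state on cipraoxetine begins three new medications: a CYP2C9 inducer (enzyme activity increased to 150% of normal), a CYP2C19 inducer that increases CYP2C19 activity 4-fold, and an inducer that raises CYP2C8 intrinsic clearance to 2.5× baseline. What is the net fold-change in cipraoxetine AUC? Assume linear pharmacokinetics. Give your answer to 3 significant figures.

0.377

CYP2C9: 0.12 × 1.5 = 0.18
CYP2C19: 0.39 × 4 = 1.56
CYP2C8: 0.28 × 2.5 = 0.7
Other: 0.21 (unchanged)
New clearance relative to baseline: 0.18 + 1.56 + 0.7 + 0.21 = 2.65.
AUC ∝ 1/CL: fold-change = 1 / 2.65 = 0.377.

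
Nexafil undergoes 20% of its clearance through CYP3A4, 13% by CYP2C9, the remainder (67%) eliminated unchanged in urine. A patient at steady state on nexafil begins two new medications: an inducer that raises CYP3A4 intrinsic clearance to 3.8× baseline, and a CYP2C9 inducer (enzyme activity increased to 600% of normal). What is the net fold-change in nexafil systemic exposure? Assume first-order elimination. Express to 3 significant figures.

CYP3A4: 0.2 × 3.8 = 0.76
CYP2C9: 0.13 × 6 = 0.78
Other: 0.67 (unchanged)
Relative clearance = 0.76 + 0.78 + 0.67 = 2.21.
Because systemic exposure varies inversely with clearance, the combined effect is 1 / 2.21 = 0.452.

0.452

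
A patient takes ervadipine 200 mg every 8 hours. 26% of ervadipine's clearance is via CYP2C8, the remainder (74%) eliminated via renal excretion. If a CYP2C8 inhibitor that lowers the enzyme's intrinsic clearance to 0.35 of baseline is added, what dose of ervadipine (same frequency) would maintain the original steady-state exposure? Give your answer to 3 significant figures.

166 mg

The CYP2C8 pathway (26% of clearance) is reduced to 0.35× activity: 0.26 × 0.35 = 0.091.
The remaining 74% of clearance is unaffected.
CL_new/CL_old = 0.091 + 0.74 = 0.831.
To maintain the same steady-state level, dose must scale with clearance: new dose = 200 × 0.831 = 166 mg.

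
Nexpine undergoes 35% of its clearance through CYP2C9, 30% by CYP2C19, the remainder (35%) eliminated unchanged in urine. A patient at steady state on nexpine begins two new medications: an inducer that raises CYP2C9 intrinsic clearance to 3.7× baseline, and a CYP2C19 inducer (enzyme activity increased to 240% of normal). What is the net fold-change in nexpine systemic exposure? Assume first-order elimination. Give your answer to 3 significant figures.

0.423

CYP2C9: 0.35 × 3.7 = 1.295
CYP2C19: 0.3 × 2.4 = 0.72
Other: 0.35 (unchanged)
Relative clearance = 1.295 + 0.72 + 0.35 = 2.365.
Net systemic exposure ratio = 1 / 2.365 = 0.423.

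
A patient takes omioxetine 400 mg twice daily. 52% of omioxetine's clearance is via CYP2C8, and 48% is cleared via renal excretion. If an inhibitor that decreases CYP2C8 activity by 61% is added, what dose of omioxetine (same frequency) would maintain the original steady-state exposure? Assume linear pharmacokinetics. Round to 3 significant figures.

273 mg

The CYP2C8 pathway (52% of clearance) falls to 0.39× activity: 0.52 × 0.39 = 0.2028.
Non-CYP routes (48%) are unchanged.
CL_new/CL_old = 0.2028 + 0.48 = 0.6828.
Exposure is unchanged when dose changes in proportion to clearance. New dose = 400 mg × 0.6828 = 273 mg.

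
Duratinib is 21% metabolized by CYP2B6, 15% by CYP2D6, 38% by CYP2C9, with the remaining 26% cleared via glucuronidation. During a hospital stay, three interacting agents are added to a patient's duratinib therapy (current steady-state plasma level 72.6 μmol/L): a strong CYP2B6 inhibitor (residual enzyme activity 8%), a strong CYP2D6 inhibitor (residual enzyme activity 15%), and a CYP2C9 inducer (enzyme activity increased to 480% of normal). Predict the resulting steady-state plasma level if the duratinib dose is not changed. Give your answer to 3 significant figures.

34.2 μmol/L

The CYP2B6 pathway (21% of clearance) drops to 0.08× activity: 0.21 × 0.08 = 0.0168.
The CYP2D6 pathway (15% of clearance) is reduced to 0.15× activity: 0.15 × 0.15 = 0.0225.
The CYP2C9 pathway (38% of clearance) is boosted to 4.8× activity: 0.38 × 4.8 = 1.824.
The remaining 26% of clearance is unaffected.
CL_new/CL_old = 0.0168 + 0.0225 + 1.824 + 0.26 = 2.1233.
Dividing the baseline by the relative clearance: 72.6 / 2.1233 = 34.2 μmol/L.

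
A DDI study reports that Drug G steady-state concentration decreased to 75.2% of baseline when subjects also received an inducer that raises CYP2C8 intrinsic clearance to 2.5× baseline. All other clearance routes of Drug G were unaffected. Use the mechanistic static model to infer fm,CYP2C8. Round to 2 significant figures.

Call the CYP2C8 fraction fm. After the interaction, CL_new/CL_old = fm × 2.5 + (1 − fm).
Steady-state concentration ratio = 1 / (new CL fraction), so new CL fraction = 1 / 0.752 = 1.33.
fm × 2.5 + 1 − fm = 1.33  ⇒  fm × (2.5 − 1) = 0.3298  ⇒  fm = 0.22.

0.22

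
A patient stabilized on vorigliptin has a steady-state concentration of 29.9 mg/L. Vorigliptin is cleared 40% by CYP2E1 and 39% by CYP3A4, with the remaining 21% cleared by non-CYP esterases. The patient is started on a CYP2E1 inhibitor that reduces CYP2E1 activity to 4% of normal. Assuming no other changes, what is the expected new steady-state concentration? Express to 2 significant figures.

CYP2E1: 0.4 × 0.04 = 0.016
CYP3A4: 0.39 (unchanged)
Other: 0.21 (unchanged)
Relative clearance = 0.016 + 0.39 + 0.21 = 0.616.
New steady-state concentration = baseline ÷ relative clearance = 29.9 / 0.616 = 49 mg/L.

49 mg/L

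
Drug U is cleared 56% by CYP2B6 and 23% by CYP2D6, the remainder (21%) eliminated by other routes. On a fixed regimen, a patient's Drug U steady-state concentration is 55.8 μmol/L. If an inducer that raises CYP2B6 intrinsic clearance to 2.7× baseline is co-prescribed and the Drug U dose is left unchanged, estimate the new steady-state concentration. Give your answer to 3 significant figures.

28.6 μmol/L

The CYP2B6 pathway (56% of clearance) is boosted to 2.7× activity: 0.56 × 2.7 = 1.512.
CYP2D6 (23%) and the residual 21% are unaffected.
CL_new/CL_old = 1.512 + 0.23 + 0.21 = 1.952.
New steady-state concentration = baseline ÷ relative clearance = 55.8 / 1.952 = 28.6 μmol/L.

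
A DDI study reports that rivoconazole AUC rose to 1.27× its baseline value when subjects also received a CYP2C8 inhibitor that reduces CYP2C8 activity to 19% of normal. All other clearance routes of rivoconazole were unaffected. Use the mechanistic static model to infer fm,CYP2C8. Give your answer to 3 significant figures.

0.262

CL'/CL = 1 / 1.27 = 0.7874
0.19·fm + (1 − fm) = 0.7874
fm = (0.7874 − 1) / (0.19 − 1) = 0.262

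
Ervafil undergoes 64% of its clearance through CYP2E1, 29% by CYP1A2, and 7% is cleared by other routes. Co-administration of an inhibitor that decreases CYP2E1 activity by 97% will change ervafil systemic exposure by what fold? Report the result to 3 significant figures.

CYP2E1: 0.64 × 0.03 = 0.0192
CYP1A2: 0.29 (unchanged)
Other: 0.07 (unchanged)
CL_new/CL_old = 0.0192 + 0.29 + 0.07 = 0.3792.
Since systemic exposure ∝ 1/CL, the ratio is 1 / 0.3792 = 2.64.

2.64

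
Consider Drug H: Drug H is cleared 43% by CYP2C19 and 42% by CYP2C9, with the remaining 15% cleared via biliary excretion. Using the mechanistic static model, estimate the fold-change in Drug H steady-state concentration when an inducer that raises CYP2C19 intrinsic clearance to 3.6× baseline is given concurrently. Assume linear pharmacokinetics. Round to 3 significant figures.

0.472

The CYP2C19 pathway (43% of clearance) is boosted to 3.6× activity: 0.43 × 3.6 = 1.548.
CYP2C9 (42%) and the residual 15% are unaffected.
CL_new/CL_old = 1.548 + 0.42 + 0.15 = 2.118.
Steady-state concentration is inversely proportional to clearance, so the fold-change is 1 / 2.118 = 0.472.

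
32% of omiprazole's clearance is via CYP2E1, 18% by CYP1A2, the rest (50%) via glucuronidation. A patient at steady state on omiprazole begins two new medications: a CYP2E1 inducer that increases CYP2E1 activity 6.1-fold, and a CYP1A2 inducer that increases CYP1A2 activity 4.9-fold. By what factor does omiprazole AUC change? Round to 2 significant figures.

0.30

CYP2E1: 0.32 × 6.1 = 1.952
CYP1A2: 0.18 × 4.9 = 0.882
Other: 0.5 (unchanged)
CL_new/CL_old = 1.952 + 0.882 + 0.5 = 3.334.
Because AUC varies inversely with clearance, the combined effect is 1 / 3.334 = 0.30.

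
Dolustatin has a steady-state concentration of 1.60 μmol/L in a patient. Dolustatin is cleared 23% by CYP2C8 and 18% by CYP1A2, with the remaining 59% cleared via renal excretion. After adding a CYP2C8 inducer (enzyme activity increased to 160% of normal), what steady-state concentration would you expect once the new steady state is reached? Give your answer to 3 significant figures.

1.41 μmol/L

The CYP2C8 pathway (23% of clearance) rises to 1.6× activity: 0.23 × 1.6 = 0.368.
CYP1A2 (18%) and the residual 59% are unaffected.
Relative clearance = 0.368 + 0.18 + 0.59 = 1.138.
New steady-state concentration = baseline ÷ relative clearance = 1.60 / 1.138 = 1.41 μmol/L.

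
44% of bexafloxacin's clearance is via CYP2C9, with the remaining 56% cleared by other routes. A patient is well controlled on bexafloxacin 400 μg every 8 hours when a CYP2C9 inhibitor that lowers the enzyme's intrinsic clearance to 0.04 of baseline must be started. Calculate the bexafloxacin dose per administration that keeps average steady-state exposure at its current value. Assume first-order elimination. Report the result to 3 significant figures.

CYP2C9: 0.44 × 0.04 = 0.0176
Other: 0.56 (unchanged)
Relative clearance = 0.0176 + 0.56 = 0.5776.
Exposure is unchanged when dose changes in proportion to clearance. New dose = 400 μg × 0.5776 = 231 μg.

231 μg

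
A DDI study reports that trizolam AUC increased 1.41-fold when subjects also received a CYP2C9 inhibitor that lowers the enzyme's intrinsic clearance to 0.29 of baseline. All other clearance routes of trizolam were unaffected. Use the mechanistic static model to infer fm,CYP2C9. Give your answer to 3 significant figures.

0.410

CL'/CL = 1 / 1.41 = 0.7092
0.29·fm + (1 − fm) = 0.7092
fm = (0.7092 − 1) / (0.29 − 1) = 0.410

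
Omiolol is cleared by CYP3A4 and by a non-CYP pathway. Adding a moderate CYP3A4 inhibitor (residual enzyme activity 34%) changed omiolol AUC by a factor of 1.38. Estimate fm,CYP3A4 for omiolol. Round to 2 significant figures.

Let fm be the CYP3A4 fraction. New clearance relative to baseline = fm × 0.34 + (1 − fm).
AUC ratio = 1 / (new CL fraction), so new CL fraction = 1 / 1.38 = 0.7246.
fm × 0.34 + 1 − fm = 0.7246  ⇒  fm × (0.34 − 1) = −0.2754  ⇒  fm = 0.42.

0.42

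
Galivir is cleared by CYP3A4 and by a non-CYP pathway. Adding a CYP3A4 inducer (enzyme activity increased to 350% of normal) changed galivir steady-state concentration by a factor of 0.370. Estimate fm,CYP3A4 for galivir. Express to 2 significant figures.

0.68

Write x for the fraction cleared via CYP3A4. The observed steady-state concentration change means clearance rose to 1/0.370 = 2.703 of baseline.
Only the CYP3A4 route changed, so 2.703 = x·3.5 + (1 − x), giving x = 0.68.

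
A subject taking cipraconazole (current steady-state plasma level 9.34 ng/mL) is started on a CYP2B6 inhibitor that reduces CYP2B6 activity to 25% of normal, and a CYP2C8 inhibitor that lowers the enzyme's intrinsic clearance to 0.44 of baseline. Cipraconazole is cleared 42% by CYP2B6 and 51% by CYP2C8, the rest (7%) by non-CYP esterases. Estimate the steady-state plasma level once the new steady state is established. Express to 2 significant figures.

23 ng/mL

CYP2B6: 0.42 × 0.25 = 0.105
CYP2C8: 0.51 × 0.44 = 0.2244
Other: 0.07 (unchanged)
Relative clearance = 0.105 + 0.2244 + 0.07 = 0.3994.
New steady-state plasma level = 9.34 / 0.3994 = 23 ng/mL (concentration scales inversely with clearance).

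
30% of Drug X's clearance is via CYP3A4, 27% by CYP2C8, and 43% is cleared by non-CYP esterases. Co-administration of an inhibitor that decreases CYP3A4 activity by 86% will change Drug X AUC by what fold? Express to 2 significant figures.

CYP3A4: 0.3 × 0.14 = 0.042
CYP2C8: 0.27 (unchanged)
Other: 0.43 (unchanged)
CL_new/CL_old = 0.042 + 0.27 + 0.43 = 0.742.
Since AUC ∝ 1/CL, the ratio is 1 / 0.742 = 1.3.

1.3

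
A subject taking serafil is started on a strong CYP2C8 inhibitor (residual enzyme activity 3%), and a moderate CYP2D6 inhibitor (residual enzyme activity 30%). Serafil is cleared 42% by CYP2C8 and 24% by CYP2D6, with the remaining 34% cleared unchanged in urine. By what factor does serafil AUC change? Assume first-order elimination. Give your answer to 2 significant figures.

The CYP2C8 pathway (42% of clearance) drops to 0.03× activity: 0.42 × 0.03 = 0.0126.
The CYP2D6 pathway (24% of clearance) falls to 0.3× activity: 0.24 × 0.3 = 0.072.
The remaining 34% of clearance is unaffected.
New clearance relative to baseline: 0.0126 + 0.072 + 0.34 = 0.4246.
AUC ∝ 1/CL: fold-change = 1 / 0.4246 = 2.4.

2.4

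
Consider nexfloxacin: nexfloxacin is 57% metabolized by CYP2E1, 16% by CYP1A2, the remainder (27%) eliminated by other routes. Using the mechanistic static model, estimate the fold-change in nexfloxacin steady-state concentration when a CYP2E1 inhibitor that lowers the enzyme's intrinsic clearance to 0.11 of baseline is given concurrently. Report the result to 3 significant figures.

The CYP2E1 pathway (57% of clearance) drops to 0.11× activity: 0.57 × 0.11 = 0.0627.
CYP1A2 (16%) and the residual 27% are unaffected.
Relative clearance = 0.0627 + 0.16 + 0.27 = 0.4927.
Steady-state concentration is inversely proportional to clearance, so the fold-change is 1 / 0.4927 = 2.03.

2.03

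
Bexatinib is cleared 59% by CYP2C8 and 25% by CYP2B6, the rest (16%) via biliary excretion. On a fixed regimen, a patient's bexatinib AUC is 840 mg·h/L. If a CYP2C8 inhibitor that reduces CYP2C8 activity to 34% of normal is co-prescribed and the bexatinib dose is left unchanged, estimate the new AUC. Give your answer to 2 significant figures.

The CYP2C8 pathway (59% of clearance) drops to 0.34× activity: 0.59 × 0.34 = 0.2006.
CYP2B6 (25%) and the residual 16% are unaffected.
Relative clearance = 0.2006 + 0.25 + 0.16 = 0.6106.
AUC ∝ 1/CL, so new value = 840 / 0.6106 = 1.4 × 10³ mg·h/L.

1.4 × 10³ mg·h/L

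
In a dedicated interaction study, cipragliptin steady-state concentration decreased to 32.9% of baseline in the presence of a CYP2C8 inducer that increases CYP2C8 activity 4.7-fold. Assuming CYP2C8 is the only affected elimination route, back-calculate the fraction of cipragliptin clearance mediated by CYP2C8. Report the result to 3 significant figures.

Let fm be the CYP2C8 fraction. New clearance relative to baseline = fm × 4.7 + (1 − fm).
Steady-state concentration ratio = 1 / (new CL fraction), so new CL fraction = 1 / 0.329 = 3.04.
fm × 4.7 + 1 − fm = 3.04  ⇒  fm × (4.7 − 1) = 2.04  ⇒  fm = 0.551.

0.551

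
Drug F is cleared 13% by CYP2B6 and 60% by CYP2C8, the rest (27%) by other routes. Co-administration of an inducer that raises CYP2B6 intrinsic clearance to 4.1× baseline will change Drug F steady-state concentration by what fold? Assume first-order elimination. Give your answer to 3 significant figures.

0.713

CYP2B6: 0.13 × 4.1 = 0.533
CYP2C8: 0.6 (unchanged)
Other: 0.27 (unchanged)
New clearance relative to baseline: 0.533 + 0.6 + 0.27 = 1.403.
Since steady-state concentration ∝ 1/CL, the ratio is 1 / 1.403 = 0.713.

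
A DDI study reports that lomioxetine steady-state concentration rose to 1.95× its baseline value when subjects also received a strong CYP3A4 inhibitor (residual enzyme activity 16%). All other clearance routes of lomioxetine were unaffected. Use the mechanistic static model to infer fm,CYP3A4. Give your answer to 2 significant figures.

0.58

Write x for the fraction cleared via CYP3A4. The observed steady-state concentration change means clearance fell to 1/1.95 = 0.5128 of baseline.
Setting x·0.16 + (1 − x) = 0.5128 and solving: x = (0.5128 − 1)/(0.16 − 1) = 0.58.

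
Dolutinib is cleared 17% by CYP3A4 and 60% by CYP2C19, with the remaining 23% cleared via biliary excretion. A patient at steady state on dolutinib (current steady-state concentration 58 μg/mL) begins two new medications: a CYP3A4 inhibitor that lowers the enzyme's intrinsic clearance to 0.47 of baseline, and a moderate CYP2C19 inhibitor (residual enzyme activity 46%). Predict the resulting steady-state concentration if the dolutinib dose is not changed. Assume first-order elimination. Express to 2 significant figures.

The CYP3A4 pathway (17% of clearance) is reduced to 0.47× activity: 0.17 × 0.47 = 0.0799.
The CYP2C19 pathway (60% of clearance) falls to 0.46× activity: 0.6 × 0.46 = 0.276.
Non-CYP routes (23%) are unchanged.
Relative clearance = 0.0799 + 0.276 + 0.23 = 0.5859.
Dividing the baseline by the relative clearance: 58 / 0.5859 = 99 μg/mL.

99 μg/mL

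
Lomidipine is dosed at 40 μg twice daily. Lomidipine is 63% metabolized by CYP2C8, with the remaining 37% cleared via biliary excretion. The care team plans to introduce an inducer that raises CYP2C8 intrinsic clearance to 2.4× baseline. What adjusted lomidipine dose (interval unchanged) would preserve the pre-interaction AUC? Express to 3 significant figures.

75.3 μg

The CYP2C8 pathway (63% of clearance) rises to 2.4× activity: 0.63 × 2.4 = 1.512.
The remaining 37% of clearance is unaffected.
New clearance relative to baseline: 1.512 + 0.37 = 1.882.
To maintain the same steady-state level, dose must scale with clearance: new dose = 40 × 1.882 = 75.3 μg.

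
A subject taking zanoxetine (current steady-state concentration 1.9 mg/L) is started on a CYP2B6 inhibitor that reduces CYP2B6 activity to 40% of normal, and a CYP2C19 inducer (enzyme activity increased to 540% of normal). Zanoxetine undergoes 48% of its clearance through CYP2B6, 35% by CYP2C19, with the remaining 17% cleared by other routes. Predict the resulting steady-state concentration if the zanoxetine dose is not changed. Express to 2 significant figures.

0.84 mg/L

The CYP2B6 pathway (48% of clearance) falls to 0.4× activity: 0.48 × 0.4 = 0.192.
The CYP2C19 pathway (35% of clearance) is boosted to 5.4× activity: 0.35 × 5.4 = 1.89.
Non-CYP routes (17%) are unchanged.
Relative clearance = 0.192 + 1.89 + 0.17 = 2.252.
Dividing the baseline by the relative clearance: 1.9 / 2.252 = 0.84 mg/L.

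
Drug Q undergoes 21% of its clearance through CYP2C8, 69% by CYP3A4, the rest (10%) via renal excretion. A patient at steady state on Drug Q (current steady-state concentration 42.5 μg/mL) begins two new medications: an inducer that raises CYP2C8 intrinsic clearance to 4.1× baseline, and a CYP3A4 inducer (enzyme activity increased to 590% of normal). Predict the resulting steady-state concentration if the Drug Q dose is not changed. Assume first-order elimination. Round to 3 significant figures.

CYP2C8: 0.21 × 4.1 = 0.861
CYP3A4: 0.69 × 5.9 = 4.071
Other: 0.1 (unchanged)
CL_new/CL_old = 0.861 + 4.071 + 0.1 = 5.032.
New steady-state concentration = 42.5 / 5.032 = 8.45 μg/mL (concentration scales inversely with clearance).

8.45 μg/mL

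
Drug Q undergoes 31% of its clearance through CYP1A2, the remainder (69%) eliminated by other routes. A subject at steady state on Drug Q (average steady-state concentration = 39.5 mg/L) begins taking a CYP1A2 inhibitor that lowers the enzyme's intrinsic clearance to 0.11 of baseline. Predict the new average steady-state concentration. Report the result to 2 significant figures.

55 mg/L

The CYP1A2 pathway (31% of clearance) is reduced to 0.11× activity: 0.31 × 0.11 = 0.0341.
The remaining 69% of clearance is unaffected.
CL_new/CL_old = 0.0341 + 0.69 = 0.7241.
With dosing unchanged, average steady-state concentration scales as 1/CL: 39.5 / 0.7241 = 55 mg/L.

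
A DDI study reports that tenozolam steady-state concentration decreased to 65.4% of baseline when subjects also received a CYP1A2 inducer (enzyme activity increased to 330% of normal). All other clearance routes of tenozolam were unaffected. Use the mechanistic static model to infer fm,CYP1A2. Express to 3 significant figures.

CL'/CL = 1 / 0.654 = 1.529
3.3·fm + (1 − fm) = 1.529
fm = (1.529 − 1) / (3.3 − 1) = 0.230

0.230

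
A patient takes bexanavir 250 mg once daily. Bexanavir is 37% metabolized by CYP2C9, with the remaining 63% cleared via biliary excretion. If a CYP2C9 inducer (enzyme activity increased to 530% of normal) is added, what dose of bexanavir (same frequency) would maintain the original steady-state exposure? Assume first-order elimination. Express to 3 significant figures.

The CYP2C9 pathway (37% of clearance) is boosted to 5.3× activity: 0.37 × 5.3 = 1.961.
The remaining 63% of clearance is unaffected.
New clearance relative to baseline: 1.961 + 0.63 = 2.591.
Css,avg = (dose rate)/CL, so holding Css fixed requires dose ∝ CL: 250 × 2.591 = 648 mg.

648 mg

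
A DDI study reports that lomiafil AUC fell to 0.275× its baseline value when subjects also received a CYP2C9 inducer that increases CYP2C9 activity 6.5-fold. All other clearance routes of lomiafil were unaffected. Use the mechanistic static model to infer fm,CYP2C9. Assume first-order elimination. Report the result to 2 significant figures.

CL'/CL = 1 / 0.275 = 3.636
6.5·fm + (1 − fm) = 3.636
fm = (3.636 − 1) / (6.5 − 1) = 0.48

0.48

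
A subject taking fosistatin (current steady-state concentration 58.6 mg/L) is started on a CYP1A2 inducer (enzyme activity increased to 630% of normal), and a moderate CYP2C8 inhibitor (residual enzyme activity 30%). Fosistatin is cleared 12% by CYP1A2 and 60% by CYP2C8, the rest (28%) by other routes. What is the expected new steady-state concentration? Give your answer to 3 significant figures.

CYP1A2: 0.12 × 6.3 = 0.756
CYP2C8: 0.6 × 0.3 = 0.18
Other: 0.28 (unchanged)
CL_new/CL_old = 0.756 + 0.18 + 0.28 = 1.216.
Steady-state concentration ∝ 1/CL: new value = 58.6 / 1.216 = 48.2 mg/L.

48.2 mg/L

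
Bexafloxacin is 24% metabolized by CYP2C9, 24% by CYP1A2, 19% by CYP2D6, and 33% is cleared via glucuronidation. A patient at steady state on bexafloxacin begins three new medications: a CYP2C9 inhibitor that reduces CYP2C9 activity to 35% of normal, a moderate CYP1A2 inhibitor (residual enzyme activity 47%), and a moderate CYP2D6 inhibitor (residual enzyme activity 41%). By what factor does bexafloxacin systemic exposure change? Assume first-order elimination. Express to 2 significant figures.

1.7

The CYP2C9 pathway (24% of clearance) falls to 0.35× activity: 0.24 × 0.35 = 0.084.
The CYP1A2 pathway (24% of clearance) is reduced to 0.47× activity: 0.24 × 0.47 = 0.1128.
The CYP2D6 pathway (19% of clearance) falls to 0.41× activity: 0.19 × 0.41 = 0.0779.
The remaining 33% of clearance is unaffected.
CL_new/CL_old = 0.084 + 0.1128 + 0.0779 + 0.33 = 0.6047.
Systemic exposure ∝ 1/CL: fold-change = 1 / 0.6047 = 1.7.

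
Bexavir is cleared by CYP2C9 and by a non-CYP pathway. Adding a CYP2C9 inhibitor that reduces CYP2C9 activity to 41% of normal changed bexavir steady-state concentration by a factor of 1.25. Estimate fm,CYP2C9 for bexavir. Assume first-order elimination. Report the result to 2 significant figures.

Let x = fm,CYP2C9. Because steady-state concentration ∝ 1/CL, relative clearance fell to 1/1.25 = 0.8.
Setting x·0.41 + (1 − x) = 0.8 and solving: x = (0.8 − 1)/(0.41 − 1) = 0.34.

0.34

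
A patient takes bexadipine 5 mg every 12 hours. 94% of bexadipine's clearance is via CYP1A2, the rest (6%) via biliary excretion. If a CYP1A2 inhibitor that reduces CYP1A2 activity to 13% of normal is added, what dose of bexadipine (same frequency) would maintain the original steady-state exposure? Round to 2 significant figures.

The CYP1A2 pathway (94% of clearance) is reduced to 0.13× activity: 0.94 × 0.13 = 0.1222.
The remaining 6% of clearance is unaffected.
New clearance relative to baseline: 0.1222 + 0.06 = 0.1822.
To maintain the same steady-state level, dose must scale with clearance: new dose = 5 × 0.1822 = 0.91 mg.

0.91 mg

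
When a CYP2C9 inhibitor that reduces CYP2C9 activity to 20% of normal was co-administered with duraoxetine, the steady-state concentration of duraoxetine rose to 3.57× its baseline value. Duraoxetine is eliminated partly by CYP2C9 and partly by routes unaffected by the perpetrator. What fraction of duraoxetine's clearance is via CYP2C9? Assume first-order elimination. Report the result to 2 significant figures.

0.90

CL'/CL = 1 / 3.57 = 0.2801
0.2·fm + (1 − fm) = 0.2801
fm = (0.2801 − 1) / (0.2 − 1) = 0.90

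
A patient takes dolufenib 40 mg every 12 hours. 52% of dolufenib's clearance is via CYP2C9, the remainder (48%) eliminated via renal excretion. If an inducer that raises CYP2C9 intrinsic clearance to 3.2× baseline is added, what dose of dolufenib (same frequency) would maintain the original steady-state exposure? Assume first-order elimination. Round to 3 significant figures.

The CYP2C9 pathway (52% of clearance) is boosted to 3.2× activity: 0.52 × 3.2 = 1.664.
The remaining 48% of clearance is unaffected.
Relative clearance = 1.664 + 0.48 = 2.144.
Css,avg = (dose rate)/CL, so holding Css fixed requires dose ∝ CL: 40 × 2.144 = 85.8 mg.

85.8 mg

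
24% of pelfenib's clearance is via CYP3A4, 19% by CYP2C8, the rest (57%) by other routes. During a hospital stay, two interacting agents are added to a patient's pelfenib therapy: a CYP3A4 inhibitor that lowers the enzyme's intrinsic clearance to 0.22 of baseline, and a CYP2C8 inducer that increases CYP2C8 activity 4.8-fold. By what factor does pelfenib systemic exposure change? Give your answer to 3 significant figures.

0.652

CYP3A4: 0.24 × 0.22 = 0.0528
CYP2C8: 0.19 × 4.8 = 0.912
Other: 0.57 (unchanged)
CL_new/CL_old = 0.0528 + 0.912 + 0.57 = 1.5348.
Net systemic exposure ratio = 1 / 1.5348 = 0.652.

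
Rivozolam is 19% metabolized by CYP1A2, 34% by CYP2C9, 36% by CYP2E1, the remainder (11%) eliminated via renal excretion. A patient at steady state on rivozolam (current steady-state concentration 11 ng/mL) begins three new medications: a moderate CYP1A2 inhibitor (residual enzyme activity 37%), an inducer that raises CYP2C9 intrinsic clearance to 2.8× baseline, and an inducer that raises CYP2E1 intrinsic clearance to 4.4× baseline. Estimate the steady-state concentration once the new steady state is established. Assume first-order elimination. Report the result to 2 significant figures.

4.0 ng/mL

The CYP1A2 pathway (19% of clearance) falls to 0.37× activity: 0.19 × 0.37 = 0.0703.
The CYP2C9 pathway (34% of clearance) rises to 2.8× activity: 0.34 × 2.8 = 0.952.
The CYP2E1 pathway (36% of clearance) rises to 4.4× activity: 0.36 × 4.4 = 1.584.
The remaining 11% of clearance is unaffected.
New clearance relative to baseline: 0.0703 + 0.952 + 1.584 + 0.11 = 2.7163.
New steady-state concentration = 11 / 2.7163 = 4.0 ng/mL (concentration scales inversely with clearance).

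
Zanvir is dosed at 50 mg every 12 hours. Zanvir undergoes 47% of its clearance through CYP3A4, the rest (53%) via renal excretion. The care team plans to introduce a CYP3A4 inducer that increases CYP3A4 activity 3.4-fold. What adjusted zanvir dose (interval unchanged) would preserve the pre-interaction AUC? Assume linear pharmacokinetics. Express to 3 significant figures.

106 mg

The CYP3A4 pathway (47% of clearance) increases to 3.4× activity: 0.47 × 3.4 = 1.598.
Non-CYP routes (53%) are unchanged.
New clearance relative to baseline: 1.598 + 0.53 = 2.128.
Css,avg = (dose rate)/CL, so holding Css fixed requires dose ∝ CL: 50 × 2.128 = 106 mg.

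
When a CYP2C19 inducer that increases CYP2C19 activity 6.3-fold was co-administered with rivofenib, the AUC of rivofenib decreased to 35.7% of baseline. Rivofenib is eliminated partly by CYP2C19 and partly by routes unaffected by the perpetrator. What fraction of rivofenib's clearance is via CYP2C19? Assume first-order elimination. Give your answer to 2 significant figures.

Let x = fm,CYP2C19. Because AUC ∝ 1/CL, relative clearance rose to 1/0.357 = 2.801.
Only the CYP2C19 route changed, so 2.801 = x·6.3 + (1 − x), giving x = 0.34.

0.34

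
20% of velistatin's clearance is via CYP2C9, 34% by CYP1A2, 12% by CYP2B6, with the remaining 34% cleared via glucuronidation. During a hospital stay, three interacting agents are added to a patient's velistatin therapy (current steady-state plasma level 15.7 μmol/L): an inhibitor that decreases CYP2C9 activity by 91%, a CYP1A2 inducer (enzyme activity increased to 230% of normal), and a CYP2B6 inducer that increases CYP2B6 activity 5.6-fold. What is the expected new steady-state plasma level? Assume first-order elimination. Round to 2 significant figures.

CYP2C9: 0.2 × 0.09 = 0.018
CYP1A2: 0.34 × 2.3 = 0.782
CYP2B6: 0.12 × 5.6 = 0.672
Other: 0.34 (unchanged)
CL_new/CL_old = 0.018 + 0.782 + 0.672 + 0.34 = 1.812.
Dividing the baseline by the relative clearance: 15.7 / 1.812 = 8.7 μmol/L.

8.7 μmol/L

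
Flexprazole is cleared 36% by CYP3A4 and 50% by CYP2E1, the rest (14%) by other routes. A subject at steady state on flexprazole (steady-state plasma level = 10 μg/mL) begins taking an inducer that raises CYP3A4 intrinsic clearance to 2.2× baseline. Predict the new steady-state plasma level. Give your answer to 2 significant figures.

The CYP3A4 pathway (36% of clearance) increases to 2.2× activity: 0.36 × 2.2 = 0.792.
CYP2E1 (50%) and the residual 14% are unaffected.
Relative clearance = 0.792 + 0.5 + 0.14 = 1.432.
New steady-state plasma level = baseline ÷ relative clearance = 10 / 1.432 = 7.0 μg/mL.

7.0 μg/mL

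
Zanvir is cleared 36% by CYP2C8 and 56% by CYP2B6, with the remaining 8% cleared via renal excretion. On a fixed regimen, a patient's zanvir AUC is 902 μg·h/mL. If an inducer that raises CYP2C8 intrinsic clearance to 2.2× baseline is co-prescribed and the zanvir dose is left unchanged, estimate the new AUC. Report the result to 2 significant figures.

6.3 × 10² μg·h/mL

The CYP2C8 pathway (36% of clearance) is boosted to 2.2× activity: 0.36 × 2.2 = 0.792.
CYP2B6 (56%) and the residual 8% are unaffected.
CL_new/CL_old = 0.792 + 0.56 + 0.08 = 1.432.
AUC ∝ 1/CL, so new value = 902 / 1.432 = 6.3 × 10² μg·h/mL.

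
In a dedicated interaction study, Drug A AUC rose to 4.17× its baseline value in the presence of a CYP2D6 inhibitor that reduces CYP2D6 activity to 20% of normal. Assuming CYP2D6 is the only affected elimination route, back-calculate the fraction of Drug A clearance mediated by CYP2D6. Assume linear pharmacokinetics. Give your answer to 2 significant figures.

CL'/CL = 1 / 4.17 = 0.2398
0.2·fm + (1 − fm) = 0.2398
fm = (0.2398 − 1) / (0.2 − 1) = 0.95

0.95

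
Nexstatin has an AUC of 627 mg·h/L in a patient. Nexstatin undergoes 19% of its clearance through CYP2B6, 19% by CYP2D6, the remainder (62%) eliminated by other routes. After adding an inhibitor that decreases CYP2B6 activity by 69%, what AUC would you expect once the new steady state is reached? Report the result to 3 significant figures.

722 mg·h/L

CYP2B6: 0.19 × 0.31 = 0.0589
CYP2D6: 0.19 (unchanged)
Other: 0.62 (unchanged)
Relative clearance = 0.0589 + 0.19 + 0.62 = 0.8689.
AUC ∝ 1/CL, so new value = 627 / 0.8689 = 722 mg·h/L.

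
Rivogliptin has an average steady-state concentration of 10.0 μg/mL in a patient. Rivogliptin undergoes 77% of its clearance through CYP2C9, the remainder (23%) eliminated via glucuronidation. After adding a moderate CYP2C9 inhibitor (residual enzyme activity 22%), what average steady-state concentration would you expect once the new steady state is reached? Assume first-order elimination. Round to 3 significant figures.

The CYP2C9 pathway (77% of clearance) drops to 0.22× activity: 0.77 × 0.22 = 0.1694.
Non-CYP routes (23%) are unchanged.
Relative clearance = 0.1694 + 0.23 = 0.3994.
With dosing unchanged, average steady-state concentration scales as 1/CL: 10.0 / 0.3994 = 25.0 μg/mL.

25.0 μg/mL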